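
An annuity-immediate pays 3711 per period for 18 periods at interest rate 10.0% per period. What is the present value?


PV = PMT * (1 - (1+i)^(-n)) / i
= 3711 * (1 - (1+0.1)^(-18)) / 0.1
= 3711 * (1 - 0.179859) / 0.1
= 3711 * 8.201412
= 30435.4403


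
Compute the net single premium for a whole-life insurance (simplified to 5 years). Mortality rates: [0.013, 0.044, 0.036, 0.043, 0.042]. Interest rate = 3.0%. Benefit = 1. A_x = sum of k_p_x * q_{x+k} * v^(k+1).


v = 0.970874
Year 0: k_p_x=1.0, q=0.013, term=0.012621
Year 1: k_p_x=0.987, q=0.044, term=0.040935
Year 2: k_p_x=0.943572, q=0.036, term=0.031086
Year 3: k_p_x=0.909603, q=0.043, term=0.034751
Year 4: k_p_x=0.87049, q=0.042, term=0.031537
A_x = 0.1509


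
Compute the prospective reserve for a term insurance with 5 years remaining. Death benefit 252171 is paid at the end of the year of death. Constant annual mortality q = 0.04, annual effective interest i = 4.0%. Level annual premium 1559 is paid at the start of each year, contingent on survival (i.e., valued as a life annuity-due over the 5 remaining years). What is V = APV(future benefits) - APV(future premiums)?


v = 1/(1+i) = 0.961538
APV(future benefits) per unit = sum_{k=0}^{4} k_p_x * q * v^(k+1) = 0.164912
APV(future benefits) = 252171 * 0.164912 = 41585.9077
Life annuity-due factor ä_{x:5} = sum_{k=0}^{4} k_p_x * v^k = 4.2877
APV(future premiums) = 1559 * 4.2877 = 6684.5243
V = 41585.9077 - 6684.5243
= 34901.3834


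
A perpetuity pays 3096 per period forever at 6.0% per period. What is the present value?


PV = PMT / i
= 3096 / 0.06
= 51600.0


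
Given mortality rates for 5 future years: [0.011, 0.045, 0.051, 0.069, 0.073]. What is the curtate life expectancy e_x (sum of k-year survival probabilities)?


e_x = sum_{k=1}^{n} k_p_x
k_p_x values:
  1_p_x = 0.989
  2_p_x = 0.944495
  3_p_x = 0.896326
  4_p_x = 0.834479
  5_p_x = 0.773562
e_x = 4.4379


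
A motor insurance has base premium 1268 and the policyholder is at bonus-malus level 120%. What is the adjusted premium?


adjusted = base * BM_level / 100
= 1268 * 120 / 100
= 1268 * 1.2
= 1521.6


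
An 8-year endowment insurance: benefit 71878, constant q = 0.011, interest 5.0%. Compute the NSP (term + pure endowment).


Term component = 4931.6208
Pure endowment = 8_p_x * v^8 * benefit = 0.915314 * 0.676839 * 71878 = 44529.921
NSP = 49461.5418


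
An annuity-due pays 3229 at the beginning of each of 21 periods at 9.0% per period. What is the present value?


PV_due = PMT * (1-(1+i)^(-n))/i * (1+i)
PV_immediate = 30004.655
PV_due = 30004.655 * 1.09
= 32705.074


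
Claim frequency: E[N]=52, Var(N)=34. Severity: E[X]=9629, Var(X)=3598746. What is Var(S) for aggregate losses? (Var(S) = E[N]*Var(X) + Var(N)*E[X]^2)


Var(S) = E[N]*Var(X) + Var(N)*E[X]^2
= 52*3598746 + 34*9629^2
= 187134792 + 3152399794
= 3.3395e+09


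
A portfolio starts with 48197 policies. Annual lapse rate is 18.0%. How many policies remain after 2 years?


remaining = initial * (1 - lapse)^years
= 48197 * (1 - 0.18)^2
= 48197 * 0.6724
= 32407.6628


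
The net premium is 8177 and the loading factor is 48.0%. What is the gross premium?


Gross = net * (1 + loading)
= 8177 * (1 + 0.48)
= 8177 * 1.48
= 12101.96


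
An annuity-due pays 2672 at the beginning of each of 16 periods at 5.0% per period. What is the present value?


PV_due = PMT * (1-(1+i)^(-n))/i * (1+i)
PV_immediate = 28958.5203
PV_due = 28958.5203 * 1.05
= 30406.4463


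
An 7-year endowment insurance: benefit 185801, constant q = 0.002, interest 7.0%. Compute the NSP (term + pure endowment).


Term component = 1991.7693
Pure endowment = 7_p_x * v^7 * benefit = 0.986084 * 0.62275 * 185801 = 114097.3065
NSP = 116089.0758


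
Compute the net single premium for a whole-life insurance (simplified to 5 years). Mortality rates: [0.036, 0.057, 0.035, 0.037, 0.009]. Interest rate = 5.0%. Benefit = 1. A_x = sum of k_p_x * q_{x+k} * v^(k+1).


v = 0.952381
Year 0: k_p_x=1.0, q=0.036, term=0.034286
Year 1: k_p_x=0.964, q=0.057, term=0.049839
Year 2: k_p_x=0.909052, q=0.035, term=0.027485
Year 3: k_p_x=0.877235, q=0.037, term=0.026703
Year 4: k_p_x=0.844777, q=0.009, term=0.005957
A_x = 0.1443


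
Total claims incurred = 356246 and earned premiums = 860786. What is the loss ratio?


Loss ratio = claims / premiums
= 356246 / 860786
= 0.4139


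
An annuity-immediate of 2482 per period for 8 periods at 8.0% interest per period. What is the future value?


FV = PMT * ((1+i)^n - 1) / i
= 2482 * ((1.08)^8 - 1) / 0.08
= 2482 * (1.85093 - 1) / 0.08
= 26400.1098


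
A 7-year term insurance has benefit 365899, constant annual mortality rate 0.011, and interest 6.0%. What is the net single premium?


NSP = benefit * sum_{k=0}^{n-1} k_p_x * q * v^(k+1)
With constant q=0.011, v=0.943396
Sum = 0.059569
NSP = 365899 * 0.059569
= 21796.3622


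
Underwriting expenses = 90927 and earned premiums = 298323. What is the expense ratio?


Expense ratio = expenses / premiums
= 90927 / 298323
= 0.3048


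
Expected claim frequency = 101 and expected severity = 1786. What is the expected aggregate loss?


E[S] = E[N] * E[X]
= 101 * 1786
= 180386


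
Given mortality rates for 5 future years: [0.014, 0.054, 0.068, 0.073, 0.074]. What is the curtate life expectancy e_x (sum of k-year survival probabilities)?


e_x = sum_{k=1}^{n} k_p_x
k_p_x values:
  1_p_x = 0.986
  2_p_x = 0.932756
  3_p_x = 0.869329
  4_p_x = 0.805868
  5_p_x = 0.746233
e_x = 4.3402


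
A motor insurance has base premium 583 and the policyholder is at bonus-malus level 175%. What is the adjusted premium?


adjusted = base * BM_level / 100
= 583 * 175 / 100
= 583 * 1.75
= 1020.25


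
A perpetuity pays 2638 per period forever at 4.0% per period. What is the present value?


PV = PMT / i
= 2638 / 0.04
= 65950.0


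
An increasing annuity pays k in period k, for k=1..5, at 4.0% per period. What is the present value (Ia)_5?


(Ia)_n = sum_{k=1}^{n} k * v^k, v = 1/(1+i)
v = 0.961538
Sum computed term by term:
(Ia)_5 = 13.0065


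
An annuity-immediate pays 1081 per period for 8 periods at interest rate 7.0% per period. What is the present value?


PV = PMT * (1 - (1+i)^(-n)) / i
= 1081 * (1 - (1+0.07)^(-8)) / 0.07
= 1081 * (1 - 0.582009) / 0.07
= 1081 * 5.971299
= 6454.9737


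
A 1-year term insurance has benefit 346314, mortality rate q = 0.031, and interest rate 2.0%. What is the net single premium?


NSP = benefit * q * v
v = 1/(1+i) = 0.980392
NSP = 346314 * 0.031 * 0.980392
= 10525.2294


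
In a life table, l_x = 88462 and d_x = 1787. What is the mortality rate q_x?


q_x = d_x / l_x
= 1787 / 88462
= 0.0202


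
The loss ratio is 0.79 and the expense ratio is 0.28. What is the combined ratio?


Combined ratio = loss ratio + expense ratio
= 0.79 + 0.28
= 1.07


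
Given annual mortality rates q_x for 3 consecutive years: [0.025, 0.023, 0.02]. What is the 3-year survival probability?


p_k = 1 - q_k for each year
Survival = product of (1 - q_k)
= 0.975 * 0.977 * 0.98
= 0.9335


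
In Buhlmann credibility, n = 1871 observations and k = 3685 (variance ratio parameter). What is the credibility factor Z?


Z = n / (n + k)
= 1871 / (1871 + 3685)
= 1871 / 5556
= 0.3368


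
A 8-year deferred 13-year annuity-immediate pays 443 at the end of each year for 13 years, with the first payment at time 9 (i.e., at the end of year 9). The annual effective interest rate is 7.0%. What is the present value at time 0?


PV at time 8 of the 13-year annuity-immediate:
a_n = 443 * (1-(1+0.07)^(-13))/0.07 = 3702.4393
Discount back 8 years to time 0:
PV = 3702.4393 * (1+0.07)^(-8)
= 3702.4393 * 0.582009
= 2154.8534


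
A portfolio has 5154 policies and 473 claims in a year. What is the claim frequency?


frequency = claims / policies
= 473 / 5154
= 0.0918


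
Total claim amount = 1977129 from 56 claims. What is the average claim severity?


severity = total / number
= 1977129 / 56
= 35305.875


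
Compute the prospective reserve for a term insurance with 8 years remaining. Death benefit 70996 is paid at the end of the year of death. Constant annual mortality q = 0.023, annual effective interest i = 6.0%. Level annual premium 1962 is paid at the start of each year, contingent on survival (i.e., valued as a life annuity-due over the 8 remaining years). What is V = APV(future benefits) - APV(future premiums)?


v = 1/(1+i) = 0.943396
APV(future benefits) per unit = sum_{k=0}^{7} k_p_x * q * v^(k+1) = 0.132778
APV(future benefits) = 70996 * 0.132778 = 9426.6735
Life annuity-due factor ä_{x:8} = sum_{k=0}^{7} k_p_x * v^k = 6.119312
APV(future premiums) = 1962 * 6.119312 = 12006.0906
V = 9426.6735 - 12006.0906
= -2579.4171


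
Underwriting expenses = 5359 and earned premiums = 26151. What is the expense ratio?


Expense ratio = expenses / premiums
= 5359 / 26151
= 0.2049


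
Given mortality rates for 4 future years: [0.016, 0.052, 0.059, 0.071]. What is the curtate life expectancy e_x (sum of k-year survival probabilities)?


e_x = sum_{k=1}^{n} k_p_x
k_p_x values:
  1_p_x = 0.984
  2_p_x = 0.932832
  3_p_x = 0.877795
  4_p_x = 0.815471
e_x = 3.6101


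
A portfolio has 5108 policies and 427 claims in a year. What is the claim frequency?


frequency = claims / policies
= 427 / 5108
= 0.0836


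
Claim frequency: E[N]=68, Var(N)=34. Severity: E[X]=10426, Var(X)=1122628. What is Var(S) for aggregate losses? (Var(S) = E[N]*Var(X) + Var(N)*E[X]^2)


Var(S) = E[N]*Var(X) + Var(N)*E[X]^2
= 68*1122628 + 34*10426^2
= 76338704 + 3695850184
= 3.7722e+09


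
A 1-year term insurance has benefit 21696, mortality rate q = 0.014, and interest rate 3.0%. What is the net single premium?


NSP = benefit * q * v
v = 1/(1+i) = 0.970874
NSP = 21696 * 0.014 * 0.970874
= 294.8971


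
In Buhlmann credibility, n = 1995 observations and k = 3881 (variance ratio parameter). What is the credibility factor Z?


Z = n / (n + k)
= 1995 / (1995 + 3881)
= 1995 / 5876
= 0.3395


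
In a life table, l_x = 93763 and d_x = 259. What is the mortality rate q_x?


q_x = d_x / l_x
= 259 / 93763
= 0.0028


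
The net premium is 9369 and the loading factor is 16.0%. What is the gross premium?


Gross = net * (1 + loading)
= 9369 * (1 + 0.16)
= 9369 * 1.16
= 10868.04


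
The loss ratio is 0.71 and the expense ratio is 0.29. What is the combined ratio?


Combined ratio = loss ratio + expense ratio
= 0.71 + 0.29
= 1.0


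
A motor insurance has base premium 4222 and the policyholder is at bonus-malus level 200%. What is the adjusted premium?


adjusted = base * BM_level / 100
= 4222 * 200 / 100
= 4222 * 2.0
= 8444.0


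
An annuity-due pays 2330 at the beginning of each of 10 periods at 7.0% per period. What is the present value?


PV_due = PMT * (1-(1+i)^(-n))/i * (1+i)
PV_immediate = 16364.945
PV_due = 16364.945 * 1.07
= 17510.4911


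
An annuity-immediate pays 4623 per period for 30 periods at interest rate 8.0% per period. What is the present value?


PV = PMT * (1 - (1+i)^(-n)) / i
= 4623 * (1 - (1+0.08)^(-30)) / 0.08
= 4623 * (1 - 0.099377) / 0.08
= 4623 * 11.257783
= 52044.7324


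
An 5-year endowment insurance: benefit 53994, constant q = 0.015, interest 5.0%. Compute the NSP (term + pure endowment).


Term component = 3407.8721
Pure endowment = 5_p_x * v^5 * benefit = 0.927217 * 0.783526 * 53994 = 39226.5542
NSP = 42634.4263


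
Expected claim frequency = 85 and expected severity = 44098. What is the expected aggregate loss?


E[S] = E[N] * E[X]
= 85 * 44098
= 3.7483e+06


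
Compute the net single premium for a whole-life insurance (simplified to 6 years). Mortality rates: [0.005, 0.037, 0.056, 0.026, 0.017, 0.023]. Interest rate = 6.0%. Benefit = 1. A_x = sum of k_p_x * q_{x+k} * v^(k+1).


v = 0.943396
Year 0: k_p_x=1.0, q=0.005, term=0.004717
Year 1: k_p_x=0.995, q=0.037, term=0.032765
Year 2: k_p_x=0.958185, q=0.056, term=0.045053
Year 3: k_p_x=0.904527, q=0.026, term=0.018628
Year 4: k_p_x=0.881009, q=0.017, term=0.011192
Year 5: k_p_x=0.866032, q=0.023, term=0.014042
A_x = 0.1264


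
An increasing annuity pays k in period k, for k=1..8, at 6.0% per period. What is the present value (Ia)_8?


(Ia)_n = sum_{k=1}^{n} k * v^k, v = 1/(1+i)
v = 0.943396
Sum computed term by term:
(Ia)_8 = 26.0514


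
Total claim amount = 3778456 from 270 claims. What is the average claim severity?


severity = total / number
= 3778456 / 270
= 13994.2815


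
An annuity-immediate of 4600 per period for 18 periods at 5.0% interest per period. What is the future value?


FV = PMT * ((1+i)^n - 1) / i
= 4600 * ((1.05)^18 - 1) / 0.05
= 4600 * (2.406619 - 1) / 0.05
= 129408.9695


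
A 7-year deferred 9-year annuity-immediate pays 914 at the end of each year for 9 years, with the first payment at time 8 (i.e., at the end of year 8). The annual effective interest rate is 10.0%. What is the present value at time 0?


PV at time 7 of the 9-year annuity-immediate:
a_n = 914 * (1-(1+0.1)^(-9))/0.1 = 5263.7478
Discount back 7 years to time 0:
PV = 5263.7478 * (1+0.1)^(-7)
= 5263.7478 * 0.513158
= 2701.1349


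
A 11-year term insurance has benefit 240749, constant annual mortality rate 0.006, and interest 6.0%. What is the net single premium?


NSP = benefit * sum_{k=0}^{n-1} k_p_x * q * v^(k+1)
With constant q=0.006, v=0.943396
Sum = 0.046087
NSP = 240749 * 0.046087
= 11095.3765


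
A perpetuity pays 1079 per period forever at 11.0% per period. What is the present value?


PV = PMT / i
= 1079 / 0.11
= 9809.0909


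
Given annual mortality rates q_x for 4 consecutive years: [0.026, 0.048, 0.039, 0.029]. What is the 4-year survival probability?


p_k = 1 - q_k for each year
Survival = product of (1 - q_k)
= 0.974 * 0.952 * 0.961 * 0.971
= 0.8652


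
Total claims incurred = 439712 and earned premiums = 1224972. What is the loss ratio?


Loss ratio = claims / premiums
= 439712 / 1224972
= 0.359


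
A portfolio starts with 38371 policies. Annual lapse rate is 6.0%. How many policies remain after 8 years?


remaining = initial * (1 - lapse)^years
= 38371 * (1 - 0.06)^8
= 38371 * 0.609569
= 23389.7697


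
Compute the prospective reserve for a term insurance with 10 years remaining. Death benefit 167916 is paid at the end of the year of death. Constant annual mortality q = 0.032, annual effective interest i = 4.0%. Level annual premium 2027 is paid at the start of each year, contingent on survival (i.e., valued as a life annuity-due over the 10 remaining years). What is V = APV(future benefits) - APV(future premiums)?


v = 1/(1+i) = 0.961538
APV(future benefits) per unit = sum_{k=0}^{9} k_p_x * q * v^(k+1) = 0.227555
APV(future benefits) = 167916 * 0.227555 = 38210.1886
Life annuity-due factor ä_{x:10} = sum_{k=0}^{9} k_p_x * v^k = 7.39555
APV(future premiums) = 2027 * 7.39555 = 14990.7793
V = 38210.1886 - 14990.7793
= 23219.4093


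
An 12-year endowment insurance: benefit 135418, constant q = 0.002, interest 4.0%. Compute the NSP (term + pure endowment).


Term component = 2516.3855
Pure endowment = 12_p_x * v^12 * benefit = 0.976262 * 0.624597 * 135418 = 82573.9042
NSP = 85090.2897


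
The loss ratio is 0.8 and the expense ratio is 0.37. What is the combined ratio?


Combined ratio = loss ratio + expense ratio
= 0.8 + 0.37
= 1.17


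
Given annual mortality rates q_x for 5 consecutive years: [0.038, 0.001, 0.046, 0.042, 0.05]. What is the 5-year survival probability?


p_k = 1 - q_k for each year
Survival = product of (1 - q_k)
= 0.962 * 0.999 * 0.954 * 0.958 * 0.95
= 0.8344


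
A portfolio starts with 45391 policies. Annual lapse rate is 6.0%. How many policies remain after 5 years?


remaining = initial * (1 - lapse)^years
= 45391 * (1 - 0.06)^5
= 45391 * 0.733904
= 33312.6375


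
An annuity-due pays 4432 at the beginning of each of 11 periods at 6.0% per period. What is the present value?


PV_due = PMT * (1-(1+i)^(-n))/i * (1+i)
PV_immediate = 34954.6281
PV_due = 34954.6281 * 1.06
= 37051.9058


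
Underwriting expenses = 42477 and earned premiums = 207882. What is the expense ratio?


Expense ratio = expenses / premiums
= 42477 / 207882
= 0.2043


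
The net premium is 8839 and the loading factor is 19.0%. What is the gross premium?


Gross = net * (1 + loading)
= 8839 * (1 + 0.19)
= 8839 * 1.19
= 10518.41


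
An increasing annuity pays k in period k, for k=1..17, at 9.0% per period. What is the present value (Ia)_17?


(Ia)_n = sum_{k=1}^{n} k * v^k, v = 1/(1+i)
v = 0.917431
Sum computed term by term:
(Ia)_17 = 59.8257


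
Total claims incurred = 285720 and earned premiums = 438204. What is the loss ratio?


Loss ratio = claims / premiums
= 285720 / 438204
= 0.652


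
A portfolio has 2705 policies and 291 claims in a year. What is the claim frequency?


frequency = claims / policies
= 291 / 2705
= 0.1076


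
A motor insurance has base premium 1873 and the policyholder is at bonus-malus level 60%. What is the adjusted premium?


adjusted = base * BM_level / 100
= 1873 * 60 / 100
= 1873 * 0.6
= 1123.8


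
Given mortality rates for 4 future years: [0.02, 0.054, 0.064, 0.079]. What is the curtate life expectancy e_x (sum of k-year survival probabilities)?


e_x = sum_{k=1}^{n} k_p_x
k_p_x values:
  1_p_x = 0.98
  2_p_x = 0.92708
  3_p_x = 0.867747
  4_p_x = 0.799195
e_x = 3.574


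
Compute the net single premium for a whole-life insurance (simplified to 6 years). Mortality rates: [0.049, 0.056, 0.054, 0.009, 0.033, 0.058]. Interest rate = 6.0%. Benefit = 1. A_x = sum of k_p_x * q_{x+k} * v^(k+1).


v = 0.943396
Year 0: k_p_x=1.0, q=0.049, term=0.046226
Year 1: k_p_x=0.951, q=0.056, term=0.047398
Year 2: k_p_x=0.897744, q=0.054, term=0.040703
Year 3: k_p_x=0.849266, q=0.009, term=0.006054
Year 4: k_p_x=0.841622, q=0.033, term=0.020754
Year 5: k_p_x=0.813849, q=0.058, term=0.033276
A_x = 0.1944


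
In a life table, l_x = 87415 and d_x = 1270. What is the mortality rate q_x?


q_x = d_x / l_x
= 1270 / 87415
= 0.0145


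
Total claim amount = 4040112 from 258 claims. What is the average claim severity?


severity = total / number
= 4040112 / 258
= 15659.3488


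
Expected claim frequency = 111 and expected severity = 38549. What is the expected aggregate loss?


E[S] = E[N] * E[X]
= 111 * 38549
= 4.2789e+06


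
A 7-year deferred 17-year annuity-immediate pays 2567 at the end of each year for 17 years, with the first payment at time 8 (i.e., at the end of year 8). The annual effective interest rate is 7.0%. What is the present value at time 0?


PV at time 7 of the 17-year annuity-immediate:
a_n = 2567 * (1-(1+0.07)^(-17))/0.07 = 25062.1934
Discount back 7 years to time 0:
PV = 25062.1934 * (1+0.07)^(-7)
= 25062.1934 * 0.62275
= 15607.4745


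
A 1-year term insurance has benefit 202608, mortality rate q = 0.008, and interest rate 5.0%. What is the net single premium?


NSP = benefit * q * v
v = 1/(1+i) = 0.952381
NSP = 202608 * 0.008 * 0.952381
= 1543.68


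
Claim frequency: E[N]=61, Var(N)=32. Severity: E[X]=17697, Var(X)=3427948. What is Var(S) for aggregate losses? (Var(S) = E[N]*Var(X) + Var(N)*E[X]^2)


Var(S) = E[N]*Var(X) + Var(N)*E[X]^2
= 61*3427948 + 32*17697^2
= 209104828 + 10021881888
= 1.0231e+10


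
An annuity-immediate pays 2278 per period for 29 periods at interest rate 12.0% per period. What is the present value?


PV = PMT * (1 - (1+i)^(-n)) / i
= 2278 * (1 - (1+0.12)^(-29)) / 0.12
= 2278 * (1 - 0.037383) / 0.12
= 2278 * 8.021806
= 18273.6742


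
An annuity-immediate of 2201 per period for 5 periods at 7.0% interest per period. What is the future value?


FV = PMT * ((1+i)^n - 1) / i
= 2201 * ((1.07)^5 - 1) / 0.07
= 2201 * (1.402552 - 1) / 0.07
= 12657.3766


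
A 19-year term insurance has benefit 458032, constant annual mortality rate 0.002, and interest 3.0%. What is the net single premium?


NSP = benefit * sum_{k=0}^{n-1} k_p_x * q * v^(k+1)
With constant q=0.002, v=0.970874
Sum = 0.028187
NSP = 458032 * 0.028187
= 12910.7527


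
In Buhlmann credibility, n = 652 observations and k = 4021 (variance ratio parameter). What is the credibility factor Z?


Z = n / (n + k)
= 652 / (652 + 4021)
= 652 / 4673
= 0.1395


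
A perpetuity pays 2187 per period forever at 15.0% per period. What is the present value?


PV = PMT / i
= 2187 / 0.15
= 14580.0


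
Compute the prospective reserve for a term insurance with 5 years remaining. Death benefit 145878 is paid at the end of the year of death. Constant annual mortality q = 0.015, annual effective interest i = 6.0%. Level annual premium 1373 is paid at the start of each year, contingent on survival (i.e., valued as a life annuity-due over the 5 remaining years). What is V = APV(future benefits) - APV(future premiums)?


v = 1/(1+i) = 0.943396
APV(future benefits) per unit = sum_{k=0}^{4} k_p_x * q * v^(k+1) = 0.061426
APV(future benefits) = 145878 * 0.061426 = 8960.6988
Life annuity-due factor ä_{x:5} = sum_{k=0}^{4} k_p_x * v^k = 4.340769
APV(future premiums) = 1373 * 4.340769 = 5959.876
V = 8960.6988 - 5959.876
= 3000.8228


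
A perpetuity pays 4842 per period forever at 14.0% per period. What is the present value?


PV = PMT / i
= 4842 / 0.14
= 34585.7143


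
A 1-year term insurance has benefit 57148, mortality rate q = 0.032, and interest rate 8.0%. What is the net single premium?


NSP = benefit * q * v
v = 1/(1+i) = 0.925926
NSP = 57148 * 0.032 * 0.925926
= 1693.2741


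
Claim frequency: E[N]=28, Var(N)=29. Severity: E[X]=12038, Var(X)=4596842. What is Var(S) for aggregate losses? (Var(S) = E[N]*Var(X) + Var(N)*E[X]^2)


Var(S) = E[N]*Var(X) + Var(N)*E[X]^2
= 28*4596842 + 29*12038^2
= 128711576 + 4202489876
= 4.3312e+09


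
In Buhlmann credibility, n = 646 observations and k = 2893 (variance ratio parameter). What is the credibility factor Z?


Z = n / (n + k)
= 646 / (646 + 2893)
= 646 / 3539
= 0.1825


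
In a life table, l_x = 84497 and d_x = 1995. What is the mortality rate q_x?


q_x = d_x / l_x
= 1995 / 84497
= 0.0236


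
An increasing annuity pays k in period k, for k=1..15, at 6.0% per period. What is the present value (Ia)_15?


(Ia)_n = sum_{k=1}^{n} k * v^k, v = 1/(1+i)
v = 0.943396
Sum computed term by term:
(Ia)_15 = 67.2668


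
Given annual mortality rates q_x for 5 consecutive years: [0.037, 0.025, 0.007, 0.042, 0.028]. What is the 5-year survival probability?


p_k = 1 - q_k for each year
Survival = product of (1 - q_k)
= 0.963 * 0.975 * 0.993 * 0.958 * 0.972
= 0.8682


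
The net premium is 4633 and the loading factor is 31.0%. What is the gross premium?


Gross = net * (1 + loading)
= 4633 * (1 + 0.31)
= 4633 * 1.31
= 6069.23


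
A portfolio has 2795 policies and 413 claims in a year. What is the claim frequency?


frequency = claims / policies
= 413 / 2795
= 0.1478


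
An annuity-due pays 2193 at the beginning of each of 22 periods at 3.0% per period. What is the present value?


PV_due = PMT * (1-(1+i)^(-n))/i * (1+i)
PV_immediate = 34949.6582
PV_due = 34949.6582 * 1.03
= 35998.1479


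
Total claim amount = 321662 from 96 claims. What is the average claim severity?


severity = total / number
= 321662 / 96
= 3350.6458


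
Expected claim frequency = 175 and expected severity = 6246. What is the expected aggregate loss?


E[S] = E[N] * E[X]
= 175 * 6246
= 1.0930e+06


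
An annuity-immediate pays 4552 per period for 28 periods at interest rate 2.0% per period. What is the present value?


PV = PMT * (1 - (1+i)^(-n)) / i
= 4552 * (1 - (1+0.02)^(-28)) / 0.02
= 4552 * (1 - 0.574375) / 0.02
= 4552 * 21.281272
= 96872.3518


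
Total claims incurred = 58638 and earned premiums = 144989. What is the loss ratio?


Loss ratio = claims / premiums
= 58638 / 144989
= 0.4044


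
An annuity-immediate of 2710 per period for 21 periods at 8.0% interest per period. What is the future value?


FV = PMT * ((1+i)^n - 1) / i
= 2710 * ((1.08)^21 - 1) / 0.08
= 2710 * (5.033834 - 1) / 0.08
= 136646.1171


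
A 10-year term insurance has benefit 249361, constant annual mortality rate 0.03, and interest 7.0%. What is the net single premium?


NSP = benefit * sum_{k=0}^{n-1} k_p_x * q * v^(k+1)
With constant q=0.03, v=0.934579
Sum = 0.187539
NSP = 249361 * 0.187539
= 46764.9849


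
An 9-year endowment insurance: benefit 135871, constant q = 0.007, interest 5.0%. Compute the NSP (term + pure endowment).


Term component = 6588.9787
Pure endowment = 9_p_x * v^9 * benefit = 0.938735 * 0.644609 * 135871 = 82217.888
NSP = 88806.8667


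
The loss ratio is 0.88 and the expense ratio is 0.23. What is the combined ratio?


Combined ratio = loss ratio + expense ratio
= 0.88 + 0.23
= 1.11


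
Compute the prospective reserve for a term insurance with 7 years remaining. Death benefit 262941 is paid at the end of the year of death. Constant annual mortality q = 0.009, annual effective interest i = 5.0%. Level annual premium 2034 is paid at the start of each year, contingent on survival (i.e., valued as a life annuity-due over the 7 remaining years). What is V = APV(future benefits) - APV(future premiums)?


v = 1/(1+i) = 0.952381
APV(future benefits) per unit = sum_{k=0}^{6} k_p_x * q * v^(k+1) = 0.050781
APV(future benefits) = 262941 * 0.050781 = 13352.5284
Life annuity-due factor ä_{x:7} = sum_{k=0}^{6} k_p_x * v^k = 5.924504
APV(future premiums) = 2034 * 5.924504 = 12050.4409
V = 13352.5284 - 12050.4409
= 1302.0875


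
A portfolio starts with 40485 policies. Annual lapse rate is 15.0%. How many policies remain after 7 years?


remaining = initial * (1 - lapse)^years
= 40485 * (1 - 0.15)^7
= 40485 * 0.320577
= 12978.5634


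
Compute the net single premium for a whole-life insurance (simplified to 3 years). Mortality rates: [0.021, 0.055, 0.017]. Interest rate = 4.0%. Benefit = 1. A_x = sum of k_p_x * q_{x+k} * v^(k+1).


v = 0.961538
Year 0: k_p_x=1.0, q=0.021, term=0.020192
Year 1: k_p_x=0.979, q=0.055, term=0.049783
Year 2: k_p_x=0.925155, q=0.017, term=0.013982
A_x = 0.084


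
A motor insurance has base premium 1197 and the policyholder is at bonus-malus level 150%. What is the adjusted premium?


adjusted = base * BM_level / 100
= 1197 * 150 / 100
= 1197 * 1.5
= 1795.5


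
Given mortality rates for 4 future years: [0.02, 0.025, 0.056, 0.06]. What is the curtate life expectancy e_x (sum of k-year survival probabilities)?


e_x = sum_{k=1}^{n} k_p_x
k_p_x values:
  1_p_x = 0.98
  2_p_x = 0.9555
  3_p_x = 0.901992
  4_p_x = 0.847872
e_x = 3.6854


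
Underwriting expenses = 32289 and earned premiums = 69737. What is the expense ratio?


Expense ratio = expenses / premiums
= 32289 / 69737
= 0.463


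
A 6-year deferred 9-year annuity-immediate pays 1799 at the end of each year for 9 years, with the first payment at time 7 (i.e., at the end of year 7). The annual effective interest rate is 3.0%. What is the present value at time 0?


PV at time 6 of the 9-year annuity-immediate:
a_n = 1799 * (1-(1+0.03)^(-9))/0.03 = 14007.21
Discount back 6 years to time 0:
PV = 14007.21 * (1+0.03)^(-6)
= 14007.21 * 0.837484
= 11730.8178


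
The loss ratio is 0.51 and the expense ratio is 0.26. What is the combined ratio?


Combined ratio = loss ratio + expense ratio
= 0.51 + 0.26
= 0.77


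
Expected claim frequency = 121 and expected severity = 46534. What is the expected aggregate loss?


E[S] = E[N] * E[X]
= 121 * 46534
= 5.6306e+06


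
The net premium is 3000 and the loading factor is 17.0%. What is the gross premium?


Gross = net * (1 + loading)
= 3000 * (1 + 0.17)
= 3000 * 1.17
= 3510.0


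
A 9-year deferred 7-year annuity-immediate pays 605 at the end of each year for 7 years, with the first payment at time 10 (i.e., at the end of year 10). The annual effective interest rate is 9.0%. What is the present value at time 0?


PV at time 9 of the 7-year annuity-immediate:
a_n = 605 * (1-(1+0.09)^(-7))/0.09 = 3044.9365
Discount back 9 years to time 0:
PV = 3044.9365 * (1+0.09)^(-9)
= 3044.9365 * 0.460428
= 1401.9733


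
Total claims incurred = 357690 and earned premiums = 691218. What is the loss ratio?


Loss ratio = claims / premiums
= 357690 / 691218
= 0.5175


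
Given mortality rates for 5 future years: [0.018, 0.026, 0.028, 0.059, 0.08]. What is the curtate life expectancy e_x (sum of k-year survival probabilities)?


e_x = sum_{k=1}^{n} k_p_x
k_p_x values:
  1_p_x = 0.982
  2_p_x = 0.956468
  3_p_x = 0.929687
  4_p_x = 0.874835
  5_p_x = 0.804849
e_x = 4.5478


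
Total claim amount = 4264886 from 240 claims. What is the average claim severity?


severity = total / number
= 4264886 / 240
= 17770.3583


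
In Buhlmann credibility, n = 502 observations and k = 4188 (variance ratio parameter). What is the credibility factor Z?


Z = n / (n + k)
= 502 / (502 + 4188)
= 502 / 4690
= 0.107


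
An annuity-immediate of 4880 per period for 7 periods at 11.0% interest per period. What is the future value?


FV = PMT * ((1+i)^n - 1) / i
= 4880 * ((1.11)^7 - 1) / 0.11
= 4880 * (2.07616 - 1) / 0.11
= 47742.3777


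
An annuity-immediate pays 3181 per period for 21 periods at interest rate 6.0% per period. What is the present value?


PV = PMT * (1 - (1+i)^(-n)) / i
= 3181 * (1 - (1+0.06)^(-21)) / 0.06
= 3181 * (1 - 0.294155) / 0.06
= 3181 * 11.764077
= 37421.5277


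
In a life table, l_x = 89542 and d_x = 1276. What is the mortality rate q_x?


q_x = d_x / l_x
= 1276 / 89542
= 0.0143


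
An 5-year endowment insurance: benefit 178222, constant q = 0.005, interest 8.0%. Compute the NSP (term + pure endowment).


Term component = 3525.253
Pure endowment = 5_p_x * v^5 * benefit = 0.975249 * 0.680583 * 178222 = 118292.6986
NSP = 121817.9516


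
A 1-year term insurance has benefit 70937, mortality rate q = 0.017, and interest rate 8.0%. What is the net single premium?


NSP = benefit * q * v
v = 1/(1+i) = 0.925926
NSP = 70937 * 0.017 * 0.925926
= 1116.6009


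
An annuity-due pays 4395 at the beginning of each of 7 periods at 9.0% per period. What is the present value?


PV_due = PMT * (1-(1+i)^(-n))/i * (1+i)
PV_immediate = 22119.8277
PV_due = 22119.8277 * 1.09
= 24110.6122


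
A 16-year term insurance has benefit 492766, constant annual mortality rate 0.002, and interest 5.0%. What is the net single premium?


NSP = benefit * sum_{k=0}^{n-1} k_p_x * q * v^(k+1)
With constant q=0.002, v=0.952381
Sum = 0.021397
NSP = 492766 * 0.021397
= 10543.8694


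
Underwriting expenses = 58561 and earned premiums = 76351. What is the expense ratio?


Expense ratio = expenses / premiums
= 58561 / 76351
= 0.767


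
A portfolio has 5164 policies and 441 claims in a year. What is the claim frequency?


frequency = claims / policies
= 441 / 5164
= 0.0854


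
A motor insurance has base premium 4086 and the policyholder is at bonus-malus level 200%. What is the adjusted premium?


adjusted = base * BM_level / 100
= 4086 * 200 / 100
= 4086 * 2.0
= 8172.0


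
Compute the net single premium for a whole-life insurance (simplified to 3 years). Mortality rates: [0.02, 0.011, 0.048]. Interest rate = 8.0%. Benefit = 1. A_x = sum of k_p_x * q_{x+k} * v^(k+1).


v = 0.925926
Year 0: k_p_x=1.0, q=0.02, term=0.018519
Year 1: k_p_x=0.98, q=0.011, term=0.009242
Year 2: k_p_x=0.96922, q=0.048, term=0.036931
A_x = 0.0647


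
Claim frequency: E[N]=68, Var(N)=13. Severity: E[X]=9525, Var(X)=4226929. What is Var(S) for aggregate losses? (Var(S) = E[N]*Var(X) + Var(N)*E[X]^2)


Var(S) = E[N]*Var(X) + Var(N)*E[X]^2
= 68*4226929 + 13*9525^2
= 287431172 + 1179433125
= 1.4669e+09


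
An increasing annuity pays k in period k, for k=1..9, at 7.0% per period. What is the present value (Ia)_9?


(Ia)_n = sum_{k=1}^{n} k * v^k, v = 1/(1+i)
v = 0.934579
Sum computed term by term:
(Ia)_9 = 29.6556


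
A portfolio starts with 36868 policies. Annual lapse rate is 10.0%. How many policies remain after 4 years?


remaining = initial * (1 - lapse)^years
= 36868 * (1 - 0.1)^4
= 36868 * 0.6561
= 24189.0948


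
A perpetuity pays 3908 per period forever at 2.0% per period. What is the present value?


PV = PMT / i
= 3908 / 0.02
= 195400.0


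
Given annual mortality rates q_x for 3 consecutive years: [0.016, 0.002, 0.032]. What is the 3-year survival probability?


p_k = 1 - q_k for each year
Survival = product of (1 - q_k)
= 0.984 * 0.998 * 0.968
= 0.9506


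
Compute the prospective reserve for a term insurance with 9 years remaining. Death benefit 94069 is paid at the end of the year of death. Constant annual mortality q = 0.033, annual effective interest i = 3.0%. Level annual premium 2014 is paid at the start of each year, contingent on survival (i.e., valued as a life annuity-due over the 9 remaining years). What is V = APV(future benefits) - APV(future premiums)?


v = 1/(1+i) = 0.970874
APV(future benefits) per unit = sum_{k=0}^{8} k_p_x * q * v^(k+1) = 0.227001
APV(future benefits) = 94069 * 0.227001 = 21353.74
Life annuity-due factor ä_{x:9} = sum_{k=0}^{8} k_p_x * v^k = 7.085177
APV(future premiums) = 2014 * 7.085177 = 14269.5466
V = 21353.74 - 14269.5466
= 7084.1934


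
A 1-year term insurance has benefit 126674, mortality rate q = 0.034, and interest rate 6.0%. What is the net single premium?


NSP = benefit * q * v
v = 1/(1+i) = 0.943396
NSP = 126674 * 0.034 * 0.943396
= 4063.1283


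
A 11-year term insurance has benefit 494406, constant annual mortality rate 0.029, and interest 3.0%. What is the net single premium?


NSP = benefit * sum_{k=0}^{n-1} k_p_x * q * v^(k+1)
With constant q=0.029, v=0.970874
Sum = 0.234635
NSP = 494406 * 0.234635
= 116004.9143


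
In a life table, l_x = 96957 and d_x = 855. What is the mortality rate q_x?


q_x = d_x / l_x
= 855 / 96957
= 0.0088


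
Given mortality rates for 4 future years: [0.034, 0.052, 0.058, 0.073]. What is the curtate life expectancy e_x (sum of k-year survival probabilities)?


e_x = sum_{k=1}^{n} k_p_x
k_p_x values:
  1_p_x = 0.966
  2_p_x = 0.915768
  3_p_x = 0.862653
  4_p_x = 0.79968
e_x = 3.5441


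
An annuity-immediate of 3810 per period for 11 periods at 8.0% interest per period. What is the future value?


FV = PMT * ((1+i)^n - 1) / i
= 3810 * ((1.08)^11 - 1) / 0.08
= 3810 * (2.331639 - 1) / 0.08
= 63419.3072


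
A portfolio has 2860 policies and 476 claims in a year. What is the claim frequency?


frequency = claims / policies
= 476 / 2860
= 0.1664


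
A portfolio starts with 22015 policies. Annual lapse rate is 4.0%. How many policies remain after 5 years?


remaining = initial * (1 - lapse)^years
= 22015 * (1 - 0.04)^5
= 22015 * 0.815373
= 17950.4299


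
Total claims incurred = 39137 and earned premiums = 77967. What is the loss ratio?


Loss ratio = claims / premiums
= 39137 / 77967
= 0.502


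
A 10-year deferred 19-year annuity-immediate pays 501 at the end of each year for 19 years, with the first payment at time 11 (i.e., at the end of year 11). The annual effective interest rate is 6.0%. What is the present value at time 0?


PV at time 10 of the 19-year annuity-immediate:
a_n = 501 * (1-(1+0.06)^(-19))/0.06 = 5590.2164
Discount back 10 years to time 0:
PV = 5590.2164 * (1+0.06)^(-10)
= 5590.2164 * 0.558395
= 3121.5476


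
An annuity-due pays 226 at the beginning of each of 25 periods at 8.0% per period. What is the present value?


PV_due = PMT * (1-(1+i)^(-n))/i * (1+i)
PV_immediate = 2412.4994
PV_due = 2412.4994 * 1.08
= 2605.4994


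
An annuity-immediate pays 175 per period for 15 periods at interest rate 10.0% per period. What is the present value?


PV = PMT * (1 - (1+i)^(-n)) / i
= 175 * (1 - (1+0.1)^(-15)) / 0.1
= 175 * (1 - 0.239392) / 0.1
= 175 * 7.60608
= 1331.0639


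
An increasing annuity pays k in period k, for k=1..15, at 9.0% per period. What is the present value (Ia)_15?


(Ia)_n = sum_{k=1}^{n} k * v^k, v = 1/(1+i)
v = 0.917431
Sum computed term by term:
(Ia)_15 = 51.8676


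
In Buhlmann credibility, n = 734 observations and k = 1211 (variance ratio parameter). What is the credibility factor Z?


Z = n / (n + k)
= 734 / (734 + 1211)
= 734 / 1945
= 0.3774


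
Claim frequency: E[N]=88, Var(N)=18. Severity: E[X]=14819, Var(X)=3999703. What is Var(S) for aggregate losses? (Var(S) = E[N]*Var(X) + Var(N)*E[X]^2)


Var(S) = E[N]*Var(X) + Var(N)*E[X]^2
= 88*3999703 + 18*14819^2
= 351973864 + 3952849698
= 4.3048e+09


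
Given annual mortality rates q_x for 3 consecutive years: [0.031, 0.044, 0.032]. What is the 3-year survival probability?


p_k = 1 - q_k for each year
Survival = product of (1 - q_k)
= 0.969 * 0.956 * 0.968
= 0.8967


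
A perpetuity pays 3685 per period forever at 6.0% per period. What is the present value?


PV = PMT / i
= 3685 / 0.06
= 61416.6667


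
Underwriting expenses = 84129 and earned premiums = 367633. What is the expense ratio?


Expense ratio = expenses / premiums
= 84129 / 367633
= 0.2288


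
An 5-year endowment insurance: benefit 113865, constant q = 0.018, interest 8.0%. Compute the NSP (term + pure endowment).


Term component = 7916.0152
Pure endowment = 5_p_x * v^5 * benefit = 0.913182 * 0.680583 * 113865 = 70766.6948
NSP = 78682.71


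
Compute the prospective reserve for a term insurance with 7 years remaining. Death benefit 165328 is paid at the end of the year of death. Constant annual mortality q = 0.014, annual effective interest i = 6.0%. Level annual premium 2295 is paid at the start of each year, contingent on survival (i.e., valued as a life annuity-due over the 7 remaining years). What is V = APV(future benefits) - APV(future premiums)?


v = 1/(1+i) = 0.943396
APV(future benefits) per unit = sum_{k=0}^{6} k_p_x * q * v^(k+1) = 0.075192
APV(future benefits) = 165328 * 0.075192 = 12431.3638
Life annuity-due factor ä_{x:7} = sum_{k=0}^{6} k_p_x * v^k = 5.693118
APV(future premiums) = 2295 * 5.693118 = 13065.706
V = 12431.3638 - 13065.706
= -634.3423


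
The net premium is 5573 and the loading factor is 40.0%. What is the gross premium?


Gross = net * (1 + loading)
= 5573 * (1 + 0.4)
= 5573 * 1.4
= 7802.2


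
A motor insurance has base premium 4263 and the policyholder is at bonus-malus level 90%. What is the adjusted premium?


adjusted = base * BM_level / 100
= 4263 * 90 / 100
= 4263 * 0.9
= 3836.7


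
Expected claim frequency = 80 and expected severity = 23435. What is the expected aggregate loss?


E[S] = E[N] * E[X]
= 80 * 23435
= 1.8748e+06


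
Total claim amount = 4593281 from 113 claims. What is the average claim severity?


severity = total / number
= 4593281 / 113
= 40648.5044


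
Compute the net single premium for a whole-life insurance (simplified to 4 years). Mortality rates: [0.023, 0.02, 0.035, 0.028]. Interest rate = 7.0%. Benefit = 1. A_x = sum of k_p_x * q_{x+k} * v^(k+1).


v = 0.934579
Year 0: k_p_x=1.0, q=0.023, term=0.021495
Year 1: k_p_x=0.977, q=0.02, term=0.017067
Year 2: k_p_x=0.95746, q=0.035, term=0.027355
Year 3: k_p_x=0.923949, q=0.028, term=0.019737
A_x = 0.0857


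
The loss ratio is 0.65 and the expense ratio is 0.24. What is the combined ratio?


Combined ratio = loss ratio + expense ratio
= 0.65 + 0.24
= 0.89


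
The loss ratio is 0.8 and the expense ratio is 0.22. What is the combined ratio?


Combined ratio = loss ratio + expense ratio
= 0.8 + 0.22
= 1.02


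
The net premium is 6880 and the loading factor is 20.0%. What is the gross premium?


Gross = net * (1 + loading)
= 6880 * (1 + 0.2)
= 6880 * 1.2
= 8256.0


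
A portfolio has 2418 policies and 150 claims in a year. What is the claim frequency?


frequency = claims / policies
= 150 / 2418
= 0.062
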